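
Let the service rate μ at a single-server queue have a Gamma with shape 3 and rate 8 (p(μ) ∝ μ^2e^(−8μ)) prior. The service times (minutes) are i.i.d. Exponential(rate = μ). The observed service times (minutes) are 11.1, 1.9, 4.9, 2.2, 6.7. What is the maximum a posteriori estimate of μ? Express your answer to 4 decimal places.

The Exponential(rate=μ) likelihood is ∝ μ^n e^(−μΣtᵢ). Here n = 5 and Σtᵢ = 11.1 + 1.9 + 4.9 + 2.2 + 6.7 = 26.8.
Posterior ∝ μ^2e^(−8μ) · μ^5e^(−26.8μ) = μ^7e^(−34.8μ), i.e. Gamma(8, 34.8).
Mode = (a−1)/b = 7/34.8 ≈ 0.2011.

μ̂_MAP = 0.2011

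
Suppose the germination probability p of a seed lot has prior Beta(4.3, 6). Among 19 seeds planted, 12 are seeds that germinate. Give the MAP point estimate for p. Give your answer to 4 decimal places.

p̂_MAP = 0.5604

Prior: Beta(4.3, 6).
Data: 12 successes in 19 trials. The binomial likelihood contributes p^12(1−p)^7, so the posterior is Beta(4.3+12, 6+7) = Beta(16.3, 13).
For Beta(a, b) with a, b > 1 the mode is (a−1)/(a+b−2) = 15.3/27.3 ≈ 0.5604.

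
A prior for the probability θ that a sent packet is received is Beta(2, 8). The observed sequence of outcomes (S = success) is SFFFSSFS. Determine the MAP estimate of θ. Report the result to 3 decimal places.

θ̂_MAP = 0.313

Prior: Beta(2, 8).
Data: 4 successes in 8 trials (from the sequence). The binomial likelihood contributes θ^4(1−θ)^4, so the posterior is Beta(2+4, 8+4) = Beta(6, 12).
For Beta(a, b) with a, b > 1 the mode is (a−1)/(a+b−2) = 5/16 ≈ 0.313.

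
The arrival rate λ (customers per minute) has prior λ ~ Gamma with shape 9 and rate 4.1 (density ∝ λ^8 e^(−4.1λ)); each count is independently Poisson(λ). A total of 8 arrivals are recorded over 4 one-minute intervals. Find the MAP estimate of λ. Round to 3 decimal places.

Σxᵢ = 8, n = 4.
Posterior ∝ λ^8e^(−4.1λ) · λ^8e^(−4λ) = λ^16e^(−8.1λ), i.e. Gamma(shape=17, rate=8.1).
The mode of a Gamma(a, b) with a ≥ 1 (shape–rate) is (a−1)/b = 16/8.1 ≈ 1.975.

λ̂_MAP = 1.975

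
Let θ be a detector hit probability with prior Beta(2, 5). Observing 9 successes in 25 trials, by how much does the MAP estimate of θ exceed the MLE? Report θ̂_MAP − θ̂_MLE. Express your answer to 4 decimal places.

MAP − MLE = -0.0267

Posterior is Beta(11, 21); MAP = (11−1)/(32−2) = 10/30 ≈ 0.33333.
MLE ignores the prior: θ̂_MLE = k/n = 9/25 ≈ 0.36000.
Difference = 10/30 − 9/25 = -2/75 ≈ -0.0267.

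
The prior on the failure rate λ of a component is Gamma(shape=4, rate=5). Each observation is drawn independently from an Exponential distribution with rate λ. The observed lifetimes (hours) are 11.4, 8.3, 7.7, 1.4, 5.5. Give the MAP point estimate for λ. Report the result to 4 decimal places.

The Exponential(rate=λ) likelihood is ∝ λ^n e^(−λΣtᵢ). Here n = 5 and Σtᵢ = 11.4 + 8.3 + 7.7 + 1.4 + 5.5 = 34.3.
Posterior ∝ λ^3e^(−5λ) · λ^5e^(−34.3λ) = λ^8e^(−39.3λ), i.e. Gamma(9, 39.3).
Mode = (a−1)/b = 8/39.3 ≈ 0.2036.

λ̂_MAP = 0.2036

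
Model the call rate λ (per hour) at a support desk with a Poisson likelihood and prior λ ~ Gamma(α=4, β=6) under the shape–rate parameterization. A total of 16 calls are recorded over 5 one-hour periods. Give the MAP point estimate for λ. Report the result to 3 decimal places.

Σxᵢ = 16, n = 5.
Posterior ∝ λ^3e^(−6λ) · λ^16e^(−5λ) = λ^19e^(−11λ), i.e. Gamma(shape=20, rate=11).
The mode of a Gamma(a, b) with a ≥ 1 (shape–rate) is (a−1)/b = 19/11 ≈ 1.727.

λ̂_MAP = 1.727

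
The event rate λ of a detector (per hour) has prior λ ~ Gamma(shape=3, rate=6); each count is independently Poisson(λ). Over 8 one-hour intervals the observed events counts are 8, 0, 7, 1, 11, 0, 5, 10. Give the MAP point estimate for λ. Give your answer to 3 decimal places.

λ̂_MAP = 3.143

Σxᵢ = 8+0+7+1+11+0+5+10 = 42, with n = 8.
Posterior ∝ λ^2e^(−6λ) · λ^42e^(−8λ) = λ^44e^(−14λ), i.e. Gamma(shape=45, rate=14).
The mode of a Gamma(a, b) with a ≥ 1 (shape–rate) is (a−1)/b = 44/14 ≈ 3.143.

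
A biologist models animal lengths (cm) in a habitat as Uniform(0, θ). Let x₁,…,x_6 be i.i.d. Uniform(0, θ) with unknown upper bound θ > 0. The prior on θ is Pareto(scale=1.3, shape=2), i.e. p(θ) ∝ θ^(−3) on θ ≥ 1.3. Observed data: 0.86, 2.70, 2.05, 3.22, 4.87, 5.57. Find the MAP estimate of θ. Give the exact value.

The Uniform(0, θ) likelihood is θ^(−n) for θ ≥ max(xᵢ), zero otherwise. Here max(xᵢ) = 5.57.
Posterior ∝ θ^(−3) · θ^(−6) = θ^(−9) on θ ≥ max(1.3, 5.57) = 5.57.
This density is strictly decreasing in θ, so the posterior mode lies at the lower boundary of the support.

θ̂_MAP = 5.57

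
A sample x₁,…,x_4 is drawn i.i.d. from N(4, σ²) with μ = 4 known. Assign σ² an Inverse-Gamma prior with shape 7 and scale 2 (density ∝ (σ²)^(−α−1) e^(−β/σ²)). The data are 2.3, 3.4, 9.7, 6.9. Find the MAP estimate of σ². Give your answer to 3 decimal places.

σ̂²_MAP = 2.408

Sum of squared deviations about the known mean: SS = (2.3−4)² + (3.4−4)² + (9.7−4)² + (6.9−4)² = 44.15.
The Normal likelihood contributes (σ²)^(−n/2) exp(−SS/(2σ²)), so the posterior is Inverse-Gamma(α + n/2, β + SS/2) = Inverse-Gamma(9, 24.075).
The mode of Inverse-Gamma(a, b) is b/(a+1) = 24.075/10 ≈ 2.408.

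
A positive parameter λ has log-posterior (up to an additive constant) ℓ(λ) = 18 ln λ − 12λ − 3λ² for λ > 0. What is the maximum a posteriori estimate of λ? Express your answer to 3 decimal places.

λ̂_MAP = 1.000

ℓ'(λ) = 18/λ − 12 − 6λ. Setting this to zero and multiplying by λ: 6λ² + 12λ − 18 = 0.
λ = (−12 + √(12² + 4·6·18)) / (2·6) = (−12 + √576) / 12 = (−12 + 24)/12 = 1.
ℓ''(λ) = −18/λ² − 6 < 0, confirming a maximum.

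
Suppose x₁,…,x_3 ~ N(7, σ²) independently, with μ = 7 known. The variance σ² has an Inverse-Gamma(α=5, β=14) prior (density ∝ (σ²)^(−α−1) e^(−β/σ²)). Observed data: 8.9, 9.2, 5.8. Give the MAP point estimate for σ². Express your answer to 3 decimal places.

Sum of squared deviations about the known mean: SS = (8.9−7)² + (9.2−7)² + (5.8−7)² = 9.89.
The Normal likelihood contributes (σ²)^(−n/2) exp(−SS/(2σ²)), so the posterior is Inverse-Gamma(α + n/2, β + SS/2) = Inverse-Gamma(6.5, 18.945).
The mode of Inverse-Gamma(a, b) is b/(a+1) = 18.945/7.5 ≈ 2.526.

σ̂²_MAP = 2.526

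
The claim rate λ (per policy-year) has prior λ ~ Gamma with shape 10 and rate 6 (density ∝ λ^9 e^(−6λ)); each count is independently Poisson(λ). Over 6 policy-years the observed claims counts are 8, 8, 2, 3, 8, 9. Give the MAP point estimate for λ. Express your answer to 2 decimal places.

Σxᵢ = 8+8+2+3+8+9 = 38, with n = 6.
Posterior ∝ λ^9e^(−6λ) · λ^38e^(−6λ) = λ^47e^(−12λ), i.e. Gamma(shape=48, rate=12).
The mode of a Gamma(a, b) with a ≥ 1 (shape–rate) is (a−1)/b = 47/12 ≈ 3.92.

λ̂_MAP = 3.92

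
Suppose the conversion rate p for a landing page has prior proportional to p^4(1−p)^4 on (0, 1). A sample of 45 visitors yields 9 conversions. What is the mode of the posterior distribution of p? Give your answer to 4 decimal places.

p̂_MAP = 0.2453

The prior density ∝ p^4(1−p)^4 is the kernel of Beta(5, 5).
Data: 9 successes in 45 trials. The binomial likelihood contributes p^9(1−p)^36, so the posterior is Beta(5+9, 5+36) = Beta(14, 41).
For Beta(a, b) with a, b > 1 the mode is (a−1)/(a+b−2) = 13/53 ≈ 0.2453.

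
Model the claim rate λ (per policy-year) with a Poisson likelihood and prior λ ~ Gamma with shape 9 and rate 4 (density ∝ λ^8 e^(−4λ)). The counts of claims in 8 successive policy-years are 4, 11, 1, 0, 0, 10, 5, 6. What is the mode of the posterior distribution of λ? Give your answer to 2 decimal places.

Σxᵢ = 4+11+1+0+0+10+5+6 = 37, with n = 8.
Posterior ∝ λ^8e^(−4λ) · λ^37e^(−8λ) = λ^45e^(−12λ), i.e. Gamma(shape=46, rate=12).
The mode of a Gamma(a, b) with a ≥ 1 (shape–rate) is (a−1)/b = 45/12 ≈ 3.75.

λ̂_MAP = 3.75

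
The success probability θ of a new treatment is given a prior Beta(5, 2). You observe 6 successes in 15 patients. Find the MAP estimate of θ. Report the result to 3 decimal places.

θ̂_MAP = 0.500

Prior: Beta(5, 2).
Data: 6 successes in 15 trials. The binomial likelihood contributes θ^6(1−θ)^9, so the posterior is Beta(5+6, 2+9) = Beta(11, 11).
For Beta(a, b) with a, b > 1 the mode is (a−1)/(a+b−2) = 10/20 ≈ 0.500.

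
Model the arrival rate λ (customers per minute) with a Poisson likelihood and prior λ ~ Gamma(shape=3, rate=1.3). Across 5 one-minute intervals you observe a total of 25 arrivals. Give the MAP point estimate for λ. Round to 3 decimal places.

λ̂_MAP = 4.286

Σxᵢ = 25, n = 5.
Posterior ∝ λ^2e^(−1.3λ) · λ^25e^(−5λ) = λ^27e^(−6.3λ), i.e. Gamma(shape=28, rate=6.3).
The mode of a Gamma(a, b) with a ≥ 1 (shape–rate) is (a−1)/b = 27/6.3 ≈ 4.286.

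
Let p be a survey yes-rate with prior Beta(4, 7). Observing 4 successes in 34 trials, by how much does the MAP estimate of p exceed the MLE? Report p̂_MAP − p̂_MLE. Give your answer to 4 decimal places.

Posterior is Beta(8, 37); MAP = (8−1)/(45−2) = 7/43 ≈ 0.16279.
MLE ignores the prior: p̂_MLE = k/n = 4/34 ≈ 0.11765.
Difference = 7/43 − 4/34 = 33/731 ≈ 0.0451.

MAP − MLE = 0.0451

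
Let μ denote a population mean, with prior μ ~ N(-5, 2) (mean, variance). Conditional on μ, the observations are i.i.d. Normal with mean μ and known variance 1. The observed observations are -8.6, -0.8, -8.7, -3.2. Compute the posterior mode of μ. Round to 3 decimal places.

μ̂_MAP = -5.289

n = 4; x̄ = ((-8.6) + (-0.8) + (-8.7) + (-3.2))/4 = -21.3/4 = -5.325.
For a Normal prior and Normal likelihood with known variance, the posterior is Normal; its mode equals its mean, the precision-weighted average.
Prior precision 1/σ₀² = 1/2 = 0.5; data precision n/σ² = 4/1 = 4.
μ̂ = (0.5·(-5) + 4·(-5.325)) / (0.5 + 4) = (-23.8)/4.5 = -238/45 ≈ -5.289.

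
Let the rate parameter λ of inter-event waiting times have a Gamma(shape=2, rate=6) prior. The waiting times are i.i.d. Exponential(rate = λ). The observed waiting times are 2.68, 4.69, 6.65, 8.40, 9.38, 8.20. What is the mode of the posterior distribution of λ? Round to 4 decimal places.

The Exponential(rate=λ) likelihood is ∝ λ^n e^(−λΣtᵢ). Here n = 6 and Σtᵢ = 2.68 + 4.69 + 6.65 + 8.40 + 9.38 + 8.20 = 40.
Posterior ∝ λe^(−6λ) · λ^6e^(−40λ) = λ^7e^(−46λ), i.e. Gamma(8, 46).
Mode = (a−1)/b = 7/46 ≈ 0.1522.

λ̂_MAP = 0.1522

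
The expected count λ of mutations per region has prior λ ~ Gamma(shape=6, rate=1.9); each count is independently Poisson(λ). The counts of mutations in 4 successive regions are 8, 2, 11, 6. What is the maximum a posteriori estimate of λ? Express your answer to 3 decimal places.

Σxᵢ = 8+2+11+6 = 27, with n = 4.
Posterior ∝ λ^5e^(−1.9λ) · λ^27e^(−4λ) = λ^32e^(−5.9λ), i.e. Gamma(shape=33, rate=5.9).
The mode of a Gamma(a, b) with a ≥ 1 (shape–rate) is (a−1)/b = 32/5.9 ≈ 5.424.

λ̂_MAP = 5.424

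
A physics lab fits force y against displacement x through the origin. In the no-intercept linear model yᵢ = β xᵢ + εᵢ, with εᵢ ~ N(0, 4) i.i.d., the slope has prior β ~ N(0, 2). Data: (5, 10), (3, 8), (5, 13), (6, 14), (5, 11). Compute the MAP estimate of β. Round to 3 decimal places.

log p(β | y) = −Σ(yᵢ − βxᵢ)²/(2·4) − β²/(2·2) + const.
Setting the derivative to zero: Σxᵢ(yᵢ − βxᵢ)/4 − β/2 = 0, so β = Σxᵢyᵢ / (Σxᵢ² + σ²/τ²).
Σxᵢyᵢ = 5·10 + 3·8 + 5·13 + 6·14 + 5·11 = 278; Σxᵢ² = 120; σ²/τ² = 2.
β̂_MAP = 278 / (120 + 2) = 278/122 ≈ 2.279.

β̂_MAP = 2.279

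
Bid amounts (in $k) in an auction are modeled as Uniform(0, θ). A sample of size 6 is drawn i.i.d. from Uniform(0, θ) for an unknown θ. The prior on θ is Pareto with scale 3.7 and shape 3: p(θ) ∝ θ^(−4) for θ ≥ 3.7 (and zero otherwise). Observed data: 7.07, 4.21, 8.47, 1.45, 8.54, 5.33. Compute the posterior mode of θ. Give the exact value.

θ̂_MAP = 8.54

The Uniform(0, θ) likelihood is θ^(−n) for θ ≥ max(xᵢ), zero otherwise. Here max(xᵢ) = 8.54.
Posterior ∝ θ^(−4) · θ^(−6) = θ^(−10) on θ ≥ max(3.7, 8.54) = 8.54.
This density is strictly decreasing in θ, so the posterior mode lies at the lower boundary of the support.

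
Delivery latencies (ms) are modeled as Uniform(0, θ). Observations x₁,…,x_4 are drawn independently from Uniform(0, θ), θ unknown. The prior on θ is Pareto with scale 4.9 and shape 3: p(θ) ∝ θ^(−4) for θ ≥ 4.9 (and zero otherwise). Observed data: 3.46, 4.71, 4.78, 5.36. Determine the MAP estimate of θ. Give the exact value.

θ̂_MAP = 5.36

The Uniform(0, θ) likelihood is θ^(−n) for θ ≥ max(xᵢ), zero otherwise. Here max(xᵢ) = 5.36.
Posterior ∝ θ^(−4) · θ^(−4) = θ^(−8) on θ ≥ max(4.9, 5.36) = 5.36.
This density is strictly decreasing in θ, so the posterior mode lies at the lower boundary of the support.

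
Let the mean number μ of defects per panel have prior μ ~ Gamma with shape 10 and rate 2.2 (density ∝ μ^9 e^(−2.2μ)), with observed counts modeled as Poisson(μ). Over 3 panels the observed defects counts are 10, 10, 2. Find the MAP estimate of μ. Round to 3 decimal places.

Σxᵢ = 10+10+2 = 22, with n = 3.
Posterior ∝ μ^9e^(−2.2μ) · μ^22e^(−3μ) = μ^31e^(−5.2μ), i.e. Gamma(shape=32, rate=5.2).
The mode of a Gamma(a, b) with a ≥ 1 (shape–rate) is (a−1)/b = 31/5.2 ≈ 5.962.

μ̂_MAP = 5.962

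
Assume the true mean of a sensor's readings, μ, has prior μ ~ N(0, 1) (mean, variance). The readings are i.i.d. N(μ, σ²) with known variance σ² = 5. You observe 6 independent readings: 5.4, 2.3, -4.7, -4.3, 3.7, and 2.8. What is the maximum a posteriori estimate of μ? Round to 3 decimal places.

μ̂_MAP = 0.473

n = 6; x̄ = (5.4 + 2.3 + (-4.7) + (-4.3) + 3.7 + 2.8)/6 = 5.2/6 = 13/15 ≈ 0.8667.
For a Normal prior and Normal likelihood with known variance, the posterior is Normal; its mode equals its mean, the precision-weighted average.
Prior precision 1/σ₀² = 1/1 = 1; data precision n/σ² = 6/5 = 1.2.
μ̂ = (1·0 + 1.2·(13/15)) / (1 + 1.2) = 1.04/2.2 = 26/55 ≈ 0.473.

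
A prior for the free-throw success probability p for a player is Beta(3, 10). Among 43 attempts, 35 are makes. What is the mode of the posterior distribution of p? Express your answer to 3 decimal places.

p̂_MAP = 0.685

Prior: Beta(3, 10).
Data: 35 successes in 43 trials. The binomial likelihood contributes p^35(1−p)^8, so the posterior is Beta(3+35, 10+8) = Beta(38, 18).
For Beta(a, b) with a, b > 1 the mode is (a−1)/(a+b−2) = 37/54 ≈ 0.685.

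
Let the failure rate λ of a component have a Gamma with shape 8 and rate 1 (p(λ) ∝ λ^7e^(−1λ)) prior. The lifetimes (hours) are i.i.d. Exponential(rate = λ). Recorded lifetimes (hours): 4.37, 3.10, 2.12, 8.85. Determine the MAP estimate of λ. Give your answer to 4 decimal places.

λ̂_MAP = 0.5658

The Exponential(rate=λ) likelihood is ∝ λ^n e^(−λΣtᵢ). Here n = 4 and Σtᵢ = 4.37 + 3.10 + 2.12 + 8.85 = 18.44.
Posterior ∝ λ^7e^(−1λ) · λ^4e^(−18.44λ) = λ^11e^(−19.44λ), i.e. Gamma(12, 19.44).
Mode = (a−1)/b = 11/19.44 ≈ 0.5658.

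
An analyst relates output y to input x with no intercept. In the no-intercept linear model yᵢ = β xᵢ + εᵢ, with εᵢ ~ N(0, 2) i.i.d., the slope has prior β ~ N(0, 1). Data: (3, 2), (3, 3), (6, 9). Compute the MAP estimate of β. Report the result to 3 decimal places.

log p(β | y) = −Σ(yᵢ − βxᵢ)²/(2·2) − β²/(2·1) + const.
Setting the derivative to zero: Σxᵢ(yᵢ − βxᵢ)/2 − β/1 = 0, so β = Σxᵢyᵢ / (Σxᵢ² + σ²/τ²).
Σxᵢyᵢ = 3·2 + 3·3 + 6·9 = 69; Σxᵢ² = 54; σ²/τ² = 2.
β̂_MAP = 69 / (54 + 2) = 69/56 ≈ 1.232.

β̂_MAP = 1.232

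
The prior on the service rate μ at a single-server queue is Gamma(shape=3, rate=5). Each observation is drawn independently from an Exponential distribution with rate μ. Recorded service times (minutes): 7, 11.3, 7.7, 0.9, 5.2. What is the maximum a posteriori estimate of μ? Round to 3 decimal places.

The Exponential(rate=μ) likelihood is ∝ μ^n e^(−μΣtᵢ). Here n = 5 and Σtᵢ = 7 + 11.3 + 7.7 + 0.9 + 5.2 = 32.1.
Posterior ∝ μ^2e^(−5μ) · μ^5e^(−32.1μ) = μ^7e^(−37.1μ), i.e. Gamma(8, 37.1).
Mode = (a−1)/b = 7/37.1 ≈ 0.189.

μ̂_MAP = 0.189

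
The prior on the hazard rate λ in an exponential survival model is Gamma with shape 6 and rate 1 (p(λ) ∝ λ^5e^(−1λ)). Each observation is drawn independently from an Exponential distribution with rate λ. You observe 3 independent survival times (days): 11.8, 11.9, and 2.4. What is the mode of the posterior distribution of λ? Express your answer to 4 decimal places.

λ̂_MAP = 0.2952

The Exponential(rate=λ) likelihood is ∝ λ^n e^(−λΣtᵢ). Here n = 3 and Σtᵢ = 11.8 + 11.9 + 2.4 = 26.1.
Posterior ∝ λ^5e^(−1λ) · λ^3e^(−26.1λ) = λ^8e^(−27.1λ), i.e. Gamma(9, 27.1).
Mode = (a−1)/b = 8/27.1 ≈ 0.2952.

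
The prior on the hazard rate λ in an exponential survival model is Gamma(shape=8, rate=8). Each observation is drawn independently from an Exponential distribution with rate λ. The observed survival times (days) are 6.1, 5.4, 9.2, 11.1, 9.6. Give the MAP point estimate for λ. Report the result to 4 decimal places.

The Exponential(rate=λ) likelihood is ∝ λ^n e^(−λΣtᵢ). Here n = 5 and Σtᵢ = 6.1 + 5.4 + 9.2 + 11.1 + 9.6 = 41.4.
Posterior ∝ λ^7e^(−8λ) · λ^5e^(−41.4λ) = λ^12e^(−49.4λ), i.e. Gamma(13, 49.4).
Mode = (a−1)/b = 12/49.4 ≈ 0.2429.

λ̂_MAP = 0.2429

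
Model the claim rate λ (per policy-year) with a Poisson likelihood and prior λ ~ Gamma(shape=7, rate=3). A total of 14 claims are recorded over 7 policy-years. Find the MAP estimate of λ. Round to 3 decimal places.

λ̂_MAP = 2.000

Σxᵢ = 14, n = 7.
Posterior ∝ λ^6e^(−3λ) · λ^14e^(−7λ) = λ^20e^(−10λ), i.e. Gamma(shape=21, rate=10).
The mode of a Gamma(a, b) with a ≥ 1 (shape–rate) is (a−1)/b = 20/10 ≈ 2.000.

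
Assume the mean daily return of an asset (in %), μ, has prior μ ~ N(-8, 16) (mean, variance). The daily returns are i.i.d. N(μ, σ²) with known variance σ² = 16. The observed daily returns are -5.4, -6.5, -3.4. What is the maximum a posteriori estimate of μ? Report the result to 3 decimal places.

μ̂_MAP = -5.825

n = 3; x̄ = ((-5.4) + (-6.5) + (-3.4))/3 = -15.3/3 = -5.1.
For a Normal prior and Normal likelihood with known variance, the posterior is Normal; its mode equals its mean, the precision-weighted average.
Prior precision 1/σ₀² = 1/16 = 0.0625; data precision n/σ² = 3/16 = 0.1875.
μ̂ = (0.0625·(-8) + 0.1875·(-5.1)) / (0.0625 + 0.1875) = (-1.45625)/0.25 = -5.825.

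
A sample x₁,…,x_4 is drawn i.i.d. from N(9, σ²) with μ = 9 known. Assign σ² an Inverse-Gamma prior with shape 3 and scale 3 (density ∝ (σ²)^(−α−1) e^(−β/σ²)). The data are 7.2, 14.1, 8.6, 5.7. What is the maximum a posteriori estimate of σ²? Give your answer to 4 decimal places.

σ̂²_MAP = 3.8583

Sum of squared deviations about the known mean: SS = (7.2−9)² + (14.1−9)² + (8.6−9)² + (5.7−9)² = 40.3.
The Normal likelihood contributes (σ²)^(−n/2) exp(−SS/(2σ²)), so the posterior is Inverse-Gamma(α + n/2, β + SS/2) = Inverse-Gamma(5, 23.15).
The mode of Inverse-Gamma(a, b) is b/(a+1) = 23.15/6 ≈ 3.8583.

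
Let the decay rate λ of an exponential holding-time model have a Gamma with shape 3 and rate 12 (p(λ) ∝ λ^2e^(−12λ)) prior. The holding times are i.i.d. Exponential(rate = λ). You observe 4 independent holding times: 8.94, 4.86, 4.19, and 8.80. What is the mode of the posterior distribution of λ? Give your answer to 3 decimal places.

The Exponential(rate=λ) likelihood is ∝ λ^n e^(−λΣtᵢ). Here n = 4 and Σtᵢ = 8.94 + 4.86 + 4.19 + 8.80 = 26.79.
Posterior ∝ λ^2e^(−12λ) · λ^4e^(−26.79λ) = λ^6e^(−38.79λ), i.e. Gamma(7, 38.79).
Mode = (a−1)/b = 6/38.79 ≈ 0.155.

λ̂_MAP = 0.155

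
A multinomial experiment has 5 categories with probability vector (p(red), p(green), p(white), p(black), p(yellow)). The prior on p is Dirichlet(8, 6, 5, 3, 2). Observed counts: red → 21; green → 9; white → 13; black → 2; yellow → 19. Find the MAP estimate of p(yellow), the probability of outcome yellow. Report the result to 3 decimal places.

MAP estimate of p(yellow) = 0.241

The posterior is Dirichlet(αᵢ + nᵢ) = Dirichlet(29, 15, 18, 5, 21).
For a Dirichlet(a₁,…,a_K) with all aᵢ > 1, the mode has j-th component (aⱼ − 1)/(Σaᵢ − K).
Here Σaᵢ = 88 and K = 5, so p(yellow) = (21 − 1)/(88 − 5) = 20/83 ≈ 0.241.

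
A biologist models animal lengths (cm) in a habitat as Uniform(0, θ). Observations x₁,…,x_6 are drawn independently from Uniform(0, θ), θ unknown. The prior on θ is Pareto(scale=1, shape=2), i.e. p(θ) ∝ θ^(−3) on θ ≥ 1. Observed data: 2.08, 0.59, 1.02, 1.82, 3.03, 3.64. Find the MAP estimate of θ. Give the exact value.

θ̂_MAP = 3.64

The Uniform(0, θ) likelihood is θ^(−n) for θ ≥ max(xᵢ), zero otherwise. Here max(xᵢ) = 3.64.
Posterior ∝ θ^(−3) · θ^(−6) = θ^(−9) on θ ≥ max(1, 3.64) = 3.64.
This density is strictly decreasing in θ, so the posterior mode lies at the lower boundary of the support.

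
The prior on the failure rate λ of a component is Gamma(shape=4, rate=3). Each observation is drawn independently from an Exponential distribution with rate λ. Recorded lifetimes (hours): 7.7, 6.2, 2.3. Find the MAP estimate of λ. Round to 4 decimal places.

λ̂_MAP = 0.3125

The Exponential(rate=λ) likelihood is ∝ λ^n e^(−λΣtᵢ). Here n = 3 and Σtᵢ = 7.7 + 6.2 + 2.3 = 16.2.
Posterior ∝ λ^3e^(−3λ) · λ^3e^(−16.2λ) = λ^6e^(−19.2λ), i.e. Gamma(7, 19.2).
Mode = (a−1)/b = 6/19.2 ≈ 0.3125.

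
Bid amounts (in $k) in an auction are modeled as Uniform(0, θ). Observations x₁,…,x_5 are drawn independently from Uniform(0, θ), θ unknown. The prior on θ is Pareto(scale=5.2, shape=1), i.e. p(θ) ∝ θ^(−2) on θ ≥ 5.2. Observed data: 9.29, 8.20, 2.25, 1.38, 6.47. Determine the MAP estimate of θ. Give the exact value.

The Uniform(0, θ) likelihood is θ^(−n) for θ ≥ max(xᵢ), zero otherwise. Here max(xᵢ) = 9.29.
Posterior ∝ θ^(−2) · θ^(−5) = θ^(−7) on θ ≥ max(5.2, 9.29) = 9.29.
This density is strictly decreasing in θ, so the posterior mode lies at the lower boundary of the support.

θ̂_MAP = 9.29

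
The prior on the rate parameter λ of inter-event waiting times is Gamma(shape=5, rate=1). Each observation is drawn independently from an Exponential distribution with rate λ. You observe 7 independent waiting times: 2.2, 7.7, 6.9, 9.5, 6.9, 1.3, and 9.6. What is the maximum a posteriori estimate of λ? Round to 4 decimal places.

λ̂_MAP = 0.2439

The Exponential(rate=λ) likelihood is ∝ λ^n e^(−λΣtᵢ). Here n = 7 and Σtᵢ = 2.2 + 7.7 + 6.9 + 9.5 + 6.9 + 1.3 + 9.6 = 44.1.
Posterior ∝ λ^4e^(−1λ) · λ^7e^(−44.1λ) = λ^11e^(−45.1λ), i.e. Gamma(12, 45.1).
Mode = (a−1)/b = 11/45.1 ≈ 0.2439.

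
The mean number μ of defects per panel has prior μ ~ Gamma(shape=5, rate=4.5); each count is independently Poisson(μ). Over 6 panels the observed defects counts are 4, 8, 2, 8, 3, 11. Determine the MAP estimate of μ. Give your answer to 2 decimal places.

μ̂_MAP = 3.81

Σxᵢ = 4+8+2+8+3+11 = 36, with n = 6.
Posterior ∝ μ^4e^(−4.5μ) · μ^36e^(−6μ) = μ^40e^(−10.5μ), i.e. Gamma(shape=41, rate=10.5).
The mode of a Gamma(a, b) with a ≥ 1 (shape–rate) is (a−1)/b = 40/10.5 ≈ 3.81.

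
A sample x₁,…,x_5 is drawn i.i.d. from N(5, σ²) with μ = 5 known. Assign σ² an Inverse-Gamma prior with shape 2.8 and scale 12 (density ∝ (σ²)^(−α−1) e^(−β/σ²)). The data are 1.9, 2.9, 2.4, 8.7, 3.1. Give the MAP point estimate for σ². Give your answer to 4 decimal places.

σ̂²_MAP = 4.9270

Sum of squared deviations about the known mean: SS = (1.9−5)² + (2.9−5)² + (2.4−5)² + (8.7−5)² + (3.1−5)² = 38.08.
The Normal likelihood contributes (σ²)^(−n/2) exp(−SS/(2σ²)), so the posterior is Inverse-Gamma(α + n/2, β + SS/2) = Inverse-Gamma(5.3, 31.04).
The mode of Inverse-Gamma(a, b) is b/(a+1) = 31.04/6.3 ≈ 4.9270.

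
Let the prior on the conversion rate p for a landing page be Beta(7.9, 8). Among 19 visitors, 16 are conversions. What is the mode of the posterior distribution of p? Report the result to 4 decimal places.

p̂_MAP = 0.6960

Prior: Beta(7.9, 8).
Data: 16 successes in 19 trials. The binomial likelihood contributes p^16(1−p)^3, so the posterior is Beta(7.9+16, 8+3) = Beta(23.9, 11).
For Beta(a, b) with a, b > 1 the mode is (a−1)/(a+b−2) = 22.9/32.9 ≈ 0.6960.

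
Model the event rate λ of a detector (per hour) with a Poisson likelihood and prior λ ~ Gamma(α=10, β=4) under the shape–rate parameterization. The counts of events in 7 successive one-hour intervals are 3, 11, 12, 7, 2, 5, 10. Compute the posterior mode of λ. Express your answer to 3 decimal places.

Σxᵢ = 3+11+12+7+2+5+10 = 50, with n = 7.
Posterior ∝ λ^9e^(−4λ) · λ^50e^(−7λ) = λ^59e^(−11λ), i.e. Gamma(shape=60, rate=11).
The mode of a Gamma(a, b) with a ≥ 1 (shape–rate) is (a−1)/b = 59/11 ≈ 5.364.

λ̂_MAP = 5.364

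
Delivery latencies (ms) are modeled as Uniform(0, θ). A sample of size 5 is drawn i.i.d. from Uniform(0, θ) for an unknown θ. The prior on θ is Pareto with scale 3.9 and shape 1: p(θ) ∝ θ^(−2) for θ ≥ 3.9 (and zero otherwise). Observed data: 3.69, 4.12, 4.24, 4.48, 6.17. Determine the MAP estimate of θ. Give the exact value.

θ̂_MAP = 6.17

The Uniform(0, θ) likelihood is θ^(−n) for θ ≥ max(xᵢ), zero otherwise. Here max(xᵢ) = 6.17.
Posterior ∝ θ^(−2) · θ^(−5) = θ^(−7) on θ ≥ max(3.9, 6.17) = 6.17.
This density is strictly decreasing in θ, so the posterior mode lies at the lower boundary of the support.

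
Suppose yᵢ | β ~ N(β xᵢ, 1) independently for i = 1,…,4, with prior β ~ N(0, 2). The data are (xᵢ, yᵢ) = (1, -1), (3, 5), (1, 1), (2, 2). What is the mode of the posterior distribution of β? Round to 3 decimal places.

log p(β | y) = −Σ(yᵢ − βxᵢ)²/(2·1) − β²/(2·2) + const.
Setting the derivative to zero: Σxᵢ(yᵢ − βxᵢ)/1 − β/2 = 0, so β = Σxᵢyᵢ / (Σxᵢ² + σ²/τ²).
Σxᵢyᵢ = 1·(-1) + 3·5 + 1·1 + 2·2 = 19; Σxᵢ² = 15; σ²/τ² = 0.5.
β̂_MAP = 19 / (15 + 0.5) = 19/15.5 ≈ 1.226.

β̂_MAP = 1.226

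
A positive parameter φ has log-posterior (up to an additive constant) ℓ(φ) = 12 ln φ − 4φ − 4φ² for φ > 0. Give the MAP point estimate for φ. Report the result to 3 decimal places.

ℓ'(φ) = 12/φ − 4 − 8φ. Setting this to zero and multiplying by φ: 8φ² + 4φ − 12 = 0.
φ = (−4 + √(4² + 4·8·12)) / (2·8) = (−4 + √400) / 16 = (−4 + 20)/16 = 1.
ℓ''(φ) = −12/φ² − 8 < 0, confirming a maximum.

φ̂_MAP = 1.000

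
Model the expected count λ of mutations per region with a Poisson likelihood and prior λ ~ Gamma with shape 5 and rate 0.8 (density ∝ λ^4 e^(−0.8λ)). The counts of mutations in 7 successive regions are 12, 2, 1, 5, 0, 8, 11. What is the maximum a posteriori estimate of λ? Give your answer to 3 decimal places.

λ̂_MAP = 5.513

Σxᵢ = 12+2+1+5+0+8+11 = 39, with n = 7.
Posterior ∝ λ^4e^(−0.8λ) · λ^39e^(−7λ) = λ^43e^(−7.8λ), i.e. Gamma(shape=44, rate=7.8).
The mode of a Gamma(a, b) with a ≥ 1 (shape–rate) is (a−1)/b = 43/7.8 ≈ 5.513.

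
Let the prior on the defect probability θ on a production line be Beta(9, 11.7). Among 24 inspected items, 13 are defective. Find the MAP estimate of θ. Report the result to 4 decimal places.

θ̂_MAP = 0.4918

Prior: Beta(9, 11.7).
Data: 13 successes in 24 trials. The binomial likelihood contributes θ^13(1−θ)^11, so the posterior is Beta(9+13, 11.7+11) = Beta(22, 22.7).
For Beta(a, b) with a, b > 1 the mode is (a−1)/(a+b−2) = 21/42.7 ≈ 0.4918.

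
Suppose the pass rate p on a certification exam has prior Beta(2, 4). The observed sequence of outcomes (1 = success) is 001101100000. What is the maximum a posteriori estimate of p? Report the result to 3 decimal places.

Prior: Beta(2, 4).
Data: 4 successes in 12 trials (from the sequence). The binomial likelihood contributes p^4(1−p)^8, so the posterior is Beta(2+4, 4+8) = Beta(6, 12).
For Beta(a, b) with a, b > 1 the mode is (a−1)/(a+b−2) = 5/16 ≈ 0.313.

p̂_MAP = 0.313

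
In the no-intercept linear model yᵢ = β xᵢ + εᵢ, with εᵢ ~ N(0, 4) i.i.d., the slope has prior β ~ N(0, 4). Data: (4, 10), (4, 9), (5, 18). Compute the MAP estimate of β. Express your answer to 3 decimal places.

β̂_MAP = 2.862

log p(β | y) = −Σ(yᵢ − βxᵢ)²/(2·4) − β²/(2·4) + const.
Setting the derivative to zero: Σxᵢ(yᵢ − βxᵢ)/4 − β/4 = 0, so β = Σxᵢyᵢ / (Σxᵢ² + σ²/τ²).
Σxᵢyᵢ = 4·10 + 4·9 + 5·18 = 166; Σxᵢ² = 57; σ²/τ² = 1.
β̂_MAP = 166 / (57 + 1) = 166/58 ≈ 2.862.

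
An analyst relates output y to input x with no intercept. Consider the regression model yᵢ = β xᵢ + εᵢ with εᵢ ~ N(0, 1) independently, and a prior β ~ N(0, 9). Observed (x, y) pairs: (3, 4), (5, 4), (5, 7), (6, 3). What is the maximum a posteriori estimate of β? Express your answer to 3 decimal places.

log p(β | y) = −Σ(yᵢ − βxᵢ)²/(2·1) − β²/(2·9) + const.
Setting the derivative to zero: Σxᵢ(yᵢ − βxᵢ)/1 − β/9 = 0, so β = Σxᵢyᵢ / (Σxᵢ² + σ²/τ²).
Σxᵢyᵢ = 3·4 + 5·4 + 5·7 + 6·3 = 85; Σxᵢ² = 95; σ²/τ² = 1/9.
β̂_MAP = 85 / (95 + 1/9) = 85/(856/9) = 765/856 ≈ 0.894.

β̂_MAP = 0.894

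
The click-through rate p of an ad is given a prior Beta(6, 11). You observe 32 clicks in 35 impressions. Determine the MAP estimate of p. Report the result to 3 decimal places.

p̂_MAP = 0.740

Prior: Beta(6, 11).
Data: 32 successes in 35 trials. The binomial likelihood contributes p^32(1−p)^3, so the posterior is Beta(6+32, 11+3) = Beta(38, 14).
For Beta(a, b) with a, b > 1 the mode is (a−1)/(a+b−2) = 37/50 ≈ 0.740.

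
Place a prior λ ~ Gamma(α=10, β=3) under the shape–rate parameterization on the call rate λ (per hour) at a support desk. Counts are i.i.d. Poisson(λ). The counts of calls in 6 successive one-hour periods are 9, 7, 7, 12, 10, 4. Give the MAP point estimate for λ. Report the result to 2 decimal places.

Σxᵢ = 9+7+7+12+10+4 = 49, with n = 6.
Posterior ∝ λ^9e^(−3λ) · λ^49e^(−6λ) = λ^58e^(−9λ), i.e. Gamma(shape=59, rate=9).
The mode of a Gamma(a, b) with a ≥ 1 (shape–rate) is (a−1)/b = 58/9 ≈ 6.44.

λ̂_MAP = 6.44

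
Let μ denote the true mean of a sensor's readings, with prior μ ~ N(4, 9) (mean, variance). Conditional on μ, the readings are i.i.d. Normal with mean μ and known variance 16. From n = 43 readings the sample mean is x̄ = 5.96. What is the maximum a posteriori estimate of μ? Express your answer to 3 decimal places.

n = 43, x̄ = 5.96.
For a Normal prior and Normal likelihood with known variance, the posterior is Normal; its mode equals its mean, the precision-weighted average.
Prior precision 1/σ₀² = 1/9; data precision n/σ² = 43/16 = 2.6875.
μ̂ = ((1/9)·4 + 2.6875·5.96) / (1/9 + 2.6875) = (59263/3600)/(403/144) = 59263/10075 ≈ 5.882.

μ̂_MAP = 5.882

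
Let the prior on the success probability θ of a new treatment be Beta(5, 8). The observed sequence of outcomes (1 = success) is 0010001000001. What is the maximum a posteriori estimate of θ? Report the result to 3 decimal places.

Prior: Beta(5, 8).
Data: 3 successes in 13 trials (from the sequence). The binomial likelihood contributes θ^3(1−θ)^10, so the posterior is Beta(5+3, 8+10) = Beta(8, 18).
For Beta(a, b) with a, b > 1 the mode is (a−1)/(a+b−2) = 7/24 ≈ 0.292.

θ̂_MAP = 0.292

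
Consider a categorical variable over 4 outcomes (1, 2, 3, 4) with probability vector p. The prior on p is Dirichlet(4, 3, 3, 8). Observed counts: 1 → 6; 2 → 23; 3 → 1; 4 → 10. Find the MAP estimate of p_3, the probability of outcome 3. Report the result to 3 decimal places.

MAP estimate: 0.056

The posterior is Dirichlet(αᵢ + nᵢ) = Dirichlet(10, 26, 4, 18).
For a Dirichlet(a₁,…,a_K) with all aᵢ > 1, the mode has j-th component (aⱼ − 1)/(Σaᵢ − K).
Here Σaᵢ = 58 and K = 4, so p_3 = (4 − 1)/(58 − 4) = 3/54 ≈ 0.056.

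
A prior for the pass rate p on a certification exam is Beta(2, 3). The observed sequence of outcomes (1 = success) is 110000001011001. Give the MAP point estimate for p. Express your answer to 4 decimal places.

p̂_MAP = 0.3889

Prior: Beta(2, 3).
Data: 6 successes in 15 trials (from the sequence). The binomial likelihood contributes p^6(1−p)^9, so the posterior is Beta(2+6, 3+9) = Beta(8, 12).
For Beta(a, b) with a, b > 1 the mode is (a−1)/(a+b−2) = 7/18 ≈ 0.3889.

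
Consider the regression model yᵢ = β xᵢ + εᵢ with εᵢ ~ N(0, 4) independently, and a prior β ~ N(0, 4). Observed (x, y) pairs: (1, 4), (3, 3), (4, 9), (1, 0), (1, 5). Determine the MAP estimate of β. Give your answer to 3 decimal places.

β̂_MAP = 1.862

log p(β | y) = −Σ(yᵢ − βxᵢ)²/(2·4) − β²/(2·4) + const.
Setting the derivative to zero: Σxᵢ(yᵢ − βxᵢ)/4 − β/4 = 0, so β = Σxᵢyᵢ / (Σxᵢ² + σ²/τ²).
Σxᵢyᵢ = 1·4 + 3·3 + 4·9 + 1·0 + 1·5 = 54; Σxᵢ² = 28; σ²/τ² = 1.
β̂_MAP = 54 / (28 + 1) = 54/29 ≈ 1.862.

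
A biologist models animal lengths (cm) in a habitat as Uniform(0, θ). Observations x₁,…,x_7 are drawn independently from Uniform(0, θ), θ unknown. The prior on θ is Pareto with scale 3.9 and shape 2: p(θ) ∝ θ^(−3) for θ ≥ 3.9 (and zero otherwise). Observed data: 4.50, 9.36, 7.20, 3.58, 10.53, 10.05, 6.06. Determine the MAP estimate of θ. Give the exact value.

The Uniform(0, θ) likelihood is θ^(−n) for θ ≥ max(xᵢ), zero otherwise. Here max(xᵢ) = 10.53.
Posterior ∝ θ^(−3) · θ^(−7) = θ^(−10) on θ ≥ max(3.9, 10.53) = 10.53.
This density is strictly decreasing in θ, so the posterior mode lies at the lower boundary of the support.

θ̂_MAP = 10.53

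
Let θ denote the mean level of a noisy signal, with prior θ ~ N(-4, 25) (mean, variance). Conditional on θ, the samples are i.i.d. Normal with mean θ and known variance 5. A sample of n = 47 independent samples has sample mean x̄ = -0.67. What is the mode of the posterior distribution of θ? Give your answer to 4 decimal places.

n = 47, x̄ = -0.67.
For a Normal prior and Normal likelihood with known variance, the posterior is Normal; its mode equals its mean, the precision-weighted average.
Prior precision 1/σ₀² = 1/25 = 0.04; data precision n/σ² = 47/5 = 9.4.
θ̂ = (0.04·(-4) + 9.4·(-0.67)) / (0.04 + 9.4) = (-6.458)/9.44 = -3229/4720 ≈ -0.6841.

θ̂_MAP = -0.6841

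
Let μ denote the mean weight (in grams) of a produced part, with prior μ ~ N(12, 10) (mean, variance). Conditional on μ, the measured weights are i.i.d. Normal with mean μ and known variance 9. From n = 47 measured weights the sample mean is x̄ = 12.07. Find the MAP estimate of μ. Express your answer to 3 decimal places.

μ̂_MAP = 12.069

n = 47, x̄ = 12.07.
For a Normal prior and Normal likelihood with known variance, the posterior is Normal; its mode equals its mean, the precision-weighted average.
Prior precision 1/σ₀² = 1/10 = 0.1; data precision n/σ² = 47/9.
μ̂ = (0.1·12 + (47/9)·12.07) / (0.1 + 47/9) = (57809/900)/(479/90) = 57809/4790 ≈ 12.069.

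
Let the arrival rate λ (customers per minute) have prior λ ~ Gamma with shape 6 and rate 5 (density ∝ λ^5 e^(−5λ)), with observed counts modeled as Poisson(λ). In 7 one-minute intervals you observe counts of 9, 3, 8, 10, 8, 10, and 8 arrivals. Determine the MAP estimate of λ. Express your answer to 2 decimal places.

Σxᵢ = 9+3+8+10+8+10+8 = 56, with n = 7.
Posterior ∝ λ^5e^(−5λ) · λ^56e^(−7λ) = λ^61e^(−12λ), i.e. Gamma(shape=62, rate=12).
The mode of a Gamma(a, b) with a ≥ 1 (shape–rate) is (a−1)/b = 61/12 ≈ 5.08.

λ̂_MAP = 5.08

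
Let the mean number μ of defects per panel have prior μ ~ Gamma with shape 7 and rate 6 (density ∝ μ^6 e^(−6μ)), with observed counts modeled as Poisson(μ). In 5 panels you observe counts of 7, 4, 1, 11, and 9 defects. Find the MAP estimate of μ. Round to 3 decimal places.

Σxᵢ = 7+4+1+11+9 = 32, with n = 5.
Posterior ∝ μ^6e^(−6μ) · μ^32e^(−5μ) = μ^38e^(−11μ), i.e. Gamma(shape=39, rate=11).
The mode of a Gamma(a, b) with a ≥ 1 (shape–rate) is (a−1)/b = 38/11 ≈ 3.455.

μ̂_MAP = 3.455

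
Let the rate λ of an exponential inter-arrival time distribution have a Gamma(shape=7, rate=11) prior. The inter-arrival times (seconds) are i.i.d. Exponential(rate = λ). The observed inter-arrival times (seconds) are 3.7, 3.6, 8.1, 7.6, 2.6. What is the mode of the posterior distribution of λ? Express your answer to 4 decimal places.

The Exponential(rate=λ) likelihood is ∝ λ^n e^(−λΣtᵢ). Here n = 5 and Σtᵢ = 3.7 + 3.6 + 8.1 + 7.6 + 2.6 = 25.6.
Posterior ∝ λ^6e^(−11λ) · λ^5e^(−25.6λ) = λ^11e^(−36.6λ), i.e. Gamma(12, 36.6).
Mode = (a−1)/b = 11/36.6 ≈ 0.3005.

λ̂_MAP = 0.3005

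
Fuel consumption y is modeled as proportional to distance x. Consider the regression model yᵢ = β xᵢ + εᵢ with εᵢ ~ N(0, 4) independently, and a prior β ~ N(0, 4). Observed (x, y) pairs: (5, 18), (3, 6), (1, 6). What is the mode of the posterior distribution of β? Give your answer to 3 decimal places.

β̂_MAP = 3.167

log p(β | y) = −Σ(yᵢ − βxᵢ)²/(2·4) − β²/(2·4) + const.
Setting the derivative to zero: Σxᵢ(yᵢ − βxᵢ)/4 − β/4 = 0, so β = Σxᵢyᵢ / (Σxᵢ² + σ²/τ²).
Σxᵢyᵢ = 5·18 + 3·6 + 1·6 = 114; Σxᵢ² = 35; σ²/τ² = 1.
β̂_MAP = 114 / (35 + 1) = 114/36 ≈ 3.167.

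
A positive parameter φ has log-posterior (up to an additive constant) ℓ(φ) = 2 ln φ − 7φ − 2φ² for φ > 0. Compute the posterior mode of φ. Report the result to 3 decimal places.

ℓ'(φ) = 2/φ − 7 − 4φ. Setting this to zero and multiplying by φ: 4φ² + 7φ − 2 = 0.
φ = (−7 + √(7² + 4·4·2)) / (2·4) = (−7 + √81) / 8 = (−7 + 9)/8 = 1/4.
ℓ''(φ) = −2/φ² − 4 < 0, confirming a maximum.

φ̂_MAP = 0.250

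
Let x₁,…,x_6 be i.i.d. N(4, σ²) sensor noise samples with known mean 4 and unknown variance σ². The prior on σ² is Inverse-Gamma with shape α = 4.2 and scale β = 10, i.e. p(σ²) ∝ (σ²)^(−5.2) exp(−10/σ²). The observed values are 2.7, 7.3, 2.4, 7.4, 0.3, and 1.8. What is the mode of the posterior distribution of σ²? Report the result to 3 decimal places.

σ̂²_MAP = 3.977

Sum of squared deviations about the known mean: SS = (2.7−4)² + (7.3−4)² + (2.4−4)² + (7.4−4)² + (0.3−4)² + (1.8−4)² = 45.23.
The Normal likelihood contributes (σ²)^(−n/2) exp(−SS/(2σ²)), so the posterior is Inverse-Gamma(α + n/2, β + SS/2) = Inverse-Gamma(7.2, 32.615).
The mode of Inverse-Gamma(a, b) is b/(a+1) = 32.615/8.2 ≈ 3.977.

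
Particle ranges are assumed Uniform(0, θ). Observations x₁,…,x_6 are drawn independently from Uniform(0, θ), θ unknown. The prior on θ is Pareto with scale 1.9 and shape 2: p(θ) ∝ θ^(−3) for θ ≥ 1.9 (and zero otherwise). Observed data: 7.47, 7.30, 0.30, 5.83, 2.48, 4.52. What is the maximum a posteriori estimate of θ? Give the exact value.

θ̂_MAP = 7.47

The Uniform(0, θ) likelihood is θ^(−n) for θ ≥ max(xᵢ), zero otherwise. Here max(xᵢ) = 7.47.
Posterior ∝ θ^(−3) · θ^(−6) = θ^(−9) on θ ≥ max(1.9, 7.47) = 7.47.
This density is strictly decreasing in θ, so the posterior mode lies at the lower boundary of the support.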